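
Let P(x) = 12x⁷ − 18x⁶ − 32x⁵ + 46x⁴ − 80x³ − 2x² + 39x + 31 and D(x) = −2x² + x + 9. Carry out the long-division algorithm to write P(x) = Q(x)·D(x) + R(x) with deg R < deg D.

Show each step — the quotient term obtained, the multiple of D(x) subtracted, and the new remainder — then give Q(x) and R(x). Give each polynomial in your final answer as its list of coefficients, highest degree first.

Q = [-6, 6, -8, 0, 4, 3]; R = [4]

Step 1: lead(12x⁷ − 18x⁶ − 32x⁵ + 46x⁴ − 80x³ − 2x² + 39x + 31) ÷ lead(D) = 12x⁷ ÷ −2x² = −6x⁵. Subtract (−6x⁵)·D = 12x⁷ − 6x⁶ − 54x⁵. Remainder: −12x⁶ + 22x⁵ + 46x⁴ − 80x³ − 2x² + 39x + 31.
Step 2: lead(−12x⁶ + 22x⁵ + 46x⁴ − 80x³ − 2x² + 39x + 31) ÷ lead(D) = −12x⁶ ÷ −2x² = 6x⁴. Subtract (6x⁴)·D = −12x⁶ + 6x⁵ + 54x⁴. Remainder: 16x⁵ − 8x⁴ − 80x³ − 2x² + 39x + 31.
Step 3: lead(16x⁵ − 8x⁴ − 80x³ − 2x² + 39x + 31) ÷ lead(D) = 16x⁵ ÷ −2x² = −8x³. Subtract (−8x³)·D = 16x⁵ − 8x⁴ − 72x³. Remainder: −8x³ − 2x² + 39x + 31.
Step 4: lead(−8x³ − 2x² + 39x + 31) ÷ lead(D) = −8x³ ÷ −2x² = 4x. Subtract (4x)·D = −8x³ + 4x² + 36x. Remainder: −6x² + 3x + 31.
Step 5: lead(−6x² + 3x + 31) ÷ lead(D) = −6x² ÷ −2x² = 3. Subtract (3)·D = −6x² + 3x + 27. Remainder: 4.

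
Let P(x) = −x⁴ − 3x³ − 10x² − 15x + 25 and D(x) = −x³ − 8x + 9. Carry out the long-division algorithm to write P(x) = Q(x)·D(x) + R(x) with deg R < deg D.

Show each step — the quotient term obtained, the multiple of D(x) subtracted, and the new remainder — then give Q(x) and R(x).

Step 1: lead(−x⁴ − 3x³ − 10x² − 15x + 25) ÷ lead(D) = −x⁴ ÷ −x³ = x. Subtract (x)·D = −x⁴ − 8x² + 9x. Remainder: −3x³ − 2x² − 24x + 25.
Step 2: lead(−3x³ − 2x² − 24x + 25) ÷ lead(D) = −3x³ ÷ −x³ = 3. Subtract (3)·D = −3x³ − 24x + 27. Remainder: −2x² − 2.

Q(x) = x + 3; R(x) = −2x² − 2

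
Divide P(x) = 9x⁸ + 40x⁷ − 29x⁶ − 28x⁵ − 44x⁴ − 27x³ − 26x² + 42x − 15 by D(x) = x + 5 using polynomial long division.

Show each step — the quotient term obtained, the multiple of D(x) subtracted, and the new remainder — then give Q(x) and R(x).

Step 1: lead(9x⁸ + 40x⁷ − 29x⁶ − 28x⁵ − 44x⁴ − 27x³ − 26x² + 42x − 15) ÷ lead(D) = 9x⁸ ÷ x = 9x⁷. Subtract (9x⁷)·D = 9x⁸ + 45x⁷. Remainder: −5x⁷ − 29x⁶ − 28x⁵ − 44x⁴ − 27x³ − 26x² + 42x − 15.
Step 2: lead(−5x⁷ − 29x⁶ − 28x⁵ − 44x⁴ − 27x³ − 26x² + 42x − 15) ÷ lead(D) = −5x⁷ ÷ x = −5x⁶. Subtract (−5x⁶)·D = −5x⁷ − 25x⁶. Remainder: −4x⁶ − 28x⁵ − 44x⁴ − 27x³ − 26x² + 42x − 15.
Step 3: lead(−4x⁶ − 28x⁵ − 44x⁴ − 27x³ − 26x² + 42x − 15) ÷ lead(D) = −4x⁶ ÷ x = −4x⁵. Subtract (−4x⁵)·D = −4x⁶ − 20x⁵. Remainder: −8x⁵ − 44x⁴ − 27x³ − 26x² + 42x − 15.
Step 4: lead(−8x⁵ − 44x⁴ − 27x³ − 26x² + 42x − 15) ÷ lead(D) = −8x⁵ ÷ x = −8x⁴. Subtract (−8x⁴)·D = −8x⁵ − 40x⁴. Remainder: −4x⁴ − 27x³ − 26x² + 42x − 15.
Step 5: lead(−4x⁴ − 27x³ − 26x² + 42x − 15) ÷ lead(D) = −4x⁴ ÷ x = −4x³. Subtract (−4x³)·D = −4x⁴ − 20x³. Remainder: −7x³ − 26x² + 42x − 15.
Step 6: lead(−7x³ − 26x² + 42x − 15) ÷ lead(D) = −7x³ ÷ x = −7x². Subtract (−7x²)·D = −7x³ − 35x². Remainder: 9x² + 42x − 15.
Step 7: lead(9x² + 42x − 15) ÷ lead(D) = 9x² ÷ x = 9x. Subtract (9x)·D = 9x² + 45x. Remainder: −3x − 15.
Step 8: lead(−3x − 15) ÷ lead(D) = −3x ÷ x = −3. Subtract (−3)·D = −3x − 15. Remainder: 0.

Q(x) = 9x⁷ − 5x⁶ − 4x⁵ − 8x⁴ − 4x³ − 7x² + 9x − 3; R(x) = 0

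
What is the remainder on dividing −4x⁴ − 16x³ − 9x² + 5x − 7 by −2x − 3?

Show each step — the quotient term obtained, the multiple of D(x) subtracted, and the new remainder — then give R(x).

Step 1: lead(−4x⁴ − 16x³ − 9x² + 5x − 7) ÷ lead(D) = −4x⁴ ÷ −2x = 2x³. Subtract (2x³)·D = −4x⁴ − 6x³. Remainder: −10x³ − 9x² + 5x − 7.
Step 2: lead(−10x³ − 9x² + 5x − 7) ÷ lead(D) = −10x³ ÷ −2x = 5x². Subtract (5x²)·D = −10x³ − 15x². Remainder: 6x² + 5x − 7.
Step 3: lead(6x² + 5x − 7) ÷ lead(D) = 6x² ÷ −2x = −3x. Subtract (−3x)·D = 6x² + 9x. Remainder: −4x − 7.
Step 4: lead(−4x − 7) ÷ lead(D) = −4x ÷ −2x = 2. Subtract (2)·D = −4x − 6. Remainder: −1.

R(x) = −1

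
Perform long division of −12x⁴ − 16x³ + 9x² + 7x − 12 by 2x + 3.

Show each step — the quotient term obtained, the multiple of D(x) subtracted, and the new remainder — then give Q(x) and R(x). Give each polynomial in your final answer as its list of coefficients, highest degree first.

Step 1: lead(−12x⁴ − 16x³ + 9x² + 7x − 12) ÷ lead(D) = −12x⁴ ÷ 2x = −6x³. Subtract (−6x³)·D = −12x⁴ − 18x³. Remainder: 2x³ + 9x² + 7x − 12.
Step 2: lead(2x³ + 9x² + 7x − 12) ÷ lead(D) = 2x³ ÷ 2x = x². Subtract (x²)·D = 2x³ + 3x². Remainder: 6x² + 7x − 12.
Step 3: lead(6x² + 7x − 12) ÷ lead(D) = 6x² ÷ 2x = 3x. Subtract (3x)·D = 6x² + 9x. Remainder: −2x − 12.
Step 4: lead(−2x − 12) ÷ lead(D) = −2x ÷ 2x = −1. Subtract (−1)·D = −2x − 3. Remainder: −9.

Q = [-6, 1, 3, -1]; R = [-9]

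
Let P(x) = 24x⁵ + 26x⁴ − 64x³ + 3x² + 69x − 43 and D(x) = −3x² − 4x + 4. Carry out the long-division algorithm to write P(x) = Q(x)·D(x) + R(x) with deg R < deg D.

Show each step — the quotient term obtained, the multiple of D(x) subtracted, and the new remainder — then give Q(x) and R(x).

Step 1: lead(24x⁵ + 26x⁴ − 64x³ + 3x² + 69x − 43) ÷ lead(D) = 24x⁵ ÷ −3x² = −8x³. Subtract (−8x³)·D = 24x⁵ + 32x⁴ − 32x³. Remainder: −6x⁴ − 32x³ + 3x² + 69x − 43.
Step 2: lead(−6x⁴ − 32x³ + 3x² + 69x − 43) ÷ lead(D) = −6x⁴ ÷ −3x² = 2x². Subtract (2x²)·D = −6x⁴ − 8x³ + 8x². Remainder: −24x³ − 5x² + 69x − 43.
Step 3: lead(−24x³ − 5x² + 69x − 43) ÷ lead(D) = −24x³ ÷ −3x² = 8x. Subtract (8x)·D = −24x³ − 32x² + 32x. Remainder: 27x² + 37x − 43.
Step 4: lead(27x² + 37x − 43) ÷ lead(D) = 27x² ÷ −3x² = −9. Subtract (−9)·D = 27x² + 36x − 36. Remainder: x − 7.

Q(x) = −8x³ + 2x² + 8x − 9; R(x) = x − 7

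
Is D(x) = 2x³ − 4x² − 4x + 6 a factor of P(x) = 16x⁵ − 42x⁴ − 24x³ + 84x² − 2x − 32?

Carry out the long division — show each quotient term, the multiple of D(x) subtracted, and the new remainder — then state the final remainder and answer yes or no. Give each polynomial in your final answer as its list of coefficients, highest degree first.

Step 1: lead(16x⁵ − 42x⁴ − 24x³ + 84x² − 2x − 32) ÷ lead(D) = 16x⁵ ÷ 2x³ = 8x². Subtract (8x²)·D = 16x⁵ − 32x⁴ − 32x³ + 48x². Remainder: −10x⁴ + 8x³ + 36x² − 2x − 32.
Step 2: lead(−10x⁴ + 8x³ + 36x² − 2x − 32) ÷ lead(D) = −10x⁴ ÷ 2x³ = −5x. Subtract (−5x)·D = −10x⁴ + 20x³ + 20x² − 30x. Remainder: −12x³ + 16x² + 28x − 32.
Step 3: lead(−12x³ + 16x² + 28x − 32) ÷ lead(D) = −12x³ ÷ 2x³ = −6. Subtract (−6)·D = −12x³ + 24x² + 24x − 36. Remainder: −8x² + 4x + 4.

R = [-8, 4, 4], so D(x) is not a factor of P(x). no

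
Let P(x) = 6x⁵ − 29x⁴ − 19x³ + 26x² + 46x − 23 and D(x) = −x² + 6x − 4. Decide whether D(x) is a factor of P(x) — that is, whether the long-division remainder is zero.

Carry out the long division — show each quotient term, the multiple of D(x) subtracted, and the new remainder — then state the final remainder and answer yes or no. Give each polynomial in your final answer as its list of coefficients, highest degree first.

Step 1: lead(6x⁵ − 29x⁴ − 19x³ + 26x² + 46x − 23) ÷ lead(D) = 6x⁵ ÷ −x² = −6x³. Subtract (−6x³)·D = 6x⁵ − 36x⁴ + 24x³. Remainder: 7x⁴ − 43x³ + 26x² + 46x − 23.
Step 2: lead(7x⁴ − 43x³ + 26x² + 46x − 23) ÷ lead(D) = 7x⁴ ÷ −x² = −7x². Subtract (−7x²)·D = 7x⁴ − 42x³ + 28x². Remainder: −x³ − 2x² + 46x − 23.
Step 3: lead(−x³ − 2x² + 46x − 23) ÷ lead(D) = −x³ ÷ −x² = x. Subtract (x)·D = −x³ + 6x² − 4x. Remainder: −8x² + 50x − 23.
Step 4: lead(−8x² + 50x − 23) ÷ lead(D) = −8x² ÷ −x² = 8. Subtract (8)·D = −8x² + 48x − 32. Remainder: 2x + 9.

R = [2, 9], so D(x) is not a factor of P(x). no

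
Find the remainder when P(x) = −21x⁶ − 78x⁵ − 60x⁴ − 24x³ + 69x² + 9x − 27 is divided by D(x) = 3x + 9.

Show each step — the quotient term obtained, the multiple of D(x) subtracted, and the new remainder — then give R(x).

Step 1: lead(−21x⁶ − 78x⁵ − 60x⁴ − 24x³ + 69x² + 9x − 27) ÷ lead(D) = −21x⁶ ÷ 3x = −7x⁵. Subtract (−7x⁵)·D = −21x⁶ − 63x⁵. Remainder: −15x⁵ − 60x⁴ − 24x³ + 69x² + 9x − 27.
Step 2: lead(−15x⁵ − 60x⁴ − 24x³ + 69x² + 9x − 27) ÷ lead(D) = −15x⁵ ÷ 3x = −5x⁴. Subtract (−5x⁴)·D = −15x⁵ − 45x⁴. Remainder: −15x⁴ − 24x³ + 69x² + 9x − 27.
Step 3: lead(−15x⁴ − 24x³ + 69x² + 9x − 27) ÷ lead(D) = −15x⁴ ÷ 3x = −5x³. Subtract (−5x³)·D = −15x⁴ − 45x³. Remainder: 21x³ + 69x² + 9x − 27.
Step 4: lead(21x³ + 69x² + 9x − 27) ÷ lead(D) = 21x³ ÷ 3x = 7x². Subtract (7x²)·D = 21x³ + 63x². Remainder: 6x² + 9x − 27.
Step 5: lead(6x² + 9x − 27) ÷ lead(D) = 6x² ÷ 3x = 2x. Subtract (2x)·D = 6x² + 18x. Remainder: −9x − 27.
Step 6: lead(−9x − 27) ÷ lead(D) = −9x ÷ 3x = −3. Subtract (−3)·D = −9x − 27. Remainder: 0.

R(x) = 0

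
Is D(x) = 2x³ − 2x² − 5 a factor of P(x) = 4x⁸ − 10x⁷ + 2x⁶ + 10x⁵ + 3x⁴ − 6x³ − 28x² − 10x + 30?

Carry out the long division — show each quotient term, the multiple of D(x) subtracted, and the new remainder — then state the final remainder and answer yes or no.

R(x) = 0, so D(x) is a factor of P(x). yes

Step 1: lead(4x⁸ − 10x⁷ + 2x⁶ + 10x⁵ + 3x⁴ − 6x³ − 28x² − 10x + 30) ÷ lead(D) = 4x⁸ ÷ 2x³ = 2x⁵. Subtract (2x⁵)·D = 4x⁸ − 4x⁷ − 10x⁵. Remainder: −6x⁷ + 2x⁶ + 20x⁵ + 3x⁴ − 6x³ − 28x² − 10x + 30.
Step 2: lead(−6x⁷ + 2x⁶ + 20x⁵ + 3x⁴ − 6x³ − 28x² − 10x + 30) ÷ lead(D) = −6x⁷ ÷ 2x³ = −3x⁴. Subtract (−3x⁴)·D = −6x⁷ + 6x⁶ + 15x⁴. Remainder: −4x⁶ + 20x⁵ − 12x⁴ − 6x³ − 28x² − 10x + 30.
Step 3: lead(−4x⁶ + 20x⁵ − 12x⁴ − 6x³ − 28x² − 10x + 30) ÷ lead(D) = −4x⁶ ÷ 2x³ = −2x³. Subtract (−2x³)·D = −4x⁶ + 4x⁵ + 10x³. Remainder: 16x⁵ − 12x⁴ − 16x³ − 28x² − 10x + 30.
Step 4: lead(16x⁵ − 12x⁴ − 16x³ − 28x² − 10x + 30) ÷ lead(D) = 16x⁵ ÷ 2x³ = 8x². Subtract (8x²)·D = 16x⁵ − 16x⁴ − 40x². Remainder: 4x⁴ − 16x³ + 12x² − 10x + 30.
Step 5: lead(4x⁴ − 16x³ + 12x² − 10x + 30) ÷ lead(D) = 4x⁴ ÷ 2x³ = 2x. Subtract (2x)·D = 4x⁴ − 4x³ − 10x. Remainder: −12x³ + 12x² + 30.
Step 6: lead(−12x³ + 12x² + 30) ÷ lead(D) = −12x³ ÷ 2x³ = −6. Subtract (−6)·D = −12x³ + 12x² + 30. Remainder: 0.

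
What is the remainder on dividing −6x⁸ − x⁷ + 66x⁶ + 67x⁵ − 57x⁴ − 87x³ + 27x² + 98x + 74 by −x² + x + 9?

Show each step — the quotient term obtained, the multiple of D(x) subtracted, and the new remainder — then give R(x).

R(x) = 8x − 7

Step 1: lead(−6x⁸ − x⁷ + 66x⁶ + 67x⁵ − 57x⁴ − 87x³ + 27x² + 98x + 74) ÷ lead(D) = −6x⁸ ÷ −x² = 6x⁶. Subtract (6x⁶)·D = −6x⁸ + 6x⁷ + 54x⁶. Remainder: −7x⁷ + 12x⁶ + 67x⁵ − 57x⁴ − 87x³ + 27x² + 98x + 74.
Step 2: lead(−7x⁷ + 12x⁶ + 67x⁵ − 57x⁴ − 87x³ + 27x² + 98x + 74) ÷ lead(D) = −7x⁷ ÷ −x² = 7x⁵. Subtract (7x⁵)·D = −7x⁷ + 7x⁶ + 63x⁵. Remainder: 5x⁶ + 4x⁵ − 57x⁴ − 87x³ + 27x² + 98x + 74.
Step 3: lead(5x⁶ + 4x⁵ − 57x⁴ − 87x³ + 27x² + 98x + 74) ÷ lead(D) = 5x⁶ ÷ −x² = −5x⁴. Subtract (−5x⁴)·D = 5x⁶ − 5x⁵ − 45x⁴. Remainder: 9x⁵ − 12x⁴ − 87x³ + 27x² + 98x + 74.
Step 4: lead(9x⁵ − 12x⁴ − 87x³ + 27x² + 98x + 74) ÷ lead(D) = 9x⁵ ÷ −x² = −9x³. Subtract (−9x³)·D = 9x⁵ − 9x⁴ − 81x³. Remainder: −3x⁴ − 6x³ + 27x² + 98x + 74.
Step 5: lead(−3x⁴ − 6x³ + 27x² + 98x + 74) ÷ lead(D) = −3x⁴ ÷ −x² = 3x². Subtract (3x²)·D = −3x⁴ + 3x³ + 27x². Remainder: −9x³ + 98x + 74.
Step 6: lead(−9x³ + 98x + 74) ÷ lead(D) = −9x³ ÷ −x² = 9x. Subtract (9x)·D = −9x³ + 9x² + 81x. Remainder: −9x² + 17x + 74.
Step 7: lead(−9x² + 17x + 74) ÷ lead(D) = −9x² ÷ −x² = 9. Subtract (9)·D = −9x² + 9x + 81. Remainder: 8x − 7.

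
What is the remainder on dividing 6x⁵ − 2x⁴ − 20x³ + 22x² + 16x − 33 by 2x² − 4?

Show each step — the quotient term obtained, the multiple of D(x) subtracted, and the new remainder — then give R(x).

Step 1: lead(6x⁵ − 2x⁴ − 20x³ + 22x² + 16x − 33) ÷ lead(D) = 6x⁵ ÷ 2x² = 3x³. Subtract (3x³)·D = 6x⁵ − 12x³. Remainder: −2x⁴ − 8x³ + 22x² + 16x − 33.
Step 2: lead(−2x⁴ − 8x³ + 22x² + 16x − 33) ÷ lead(D) = −2x⁴ ÷ 2x² = −x². Subtract (−x²)·D = −2x⁴ + 4x². Remainder: −8x³ + 18x² + 16x − 33.
Step 3: lead(−8x³ + 18x² + 16x − 33) ÷ lead(D) = −8x³ ÷ 2x² = −4x. Subtract (−4x)·D = −8x³ + 16x. Remainder: 18x² − 33.
Step 4: lead(18x² − 33) ÷ lead(D) = 18x² ÷ 2x² = 9. Subtract (9)·D = 18x² − 36. Remainder: 3.

R(x) = 3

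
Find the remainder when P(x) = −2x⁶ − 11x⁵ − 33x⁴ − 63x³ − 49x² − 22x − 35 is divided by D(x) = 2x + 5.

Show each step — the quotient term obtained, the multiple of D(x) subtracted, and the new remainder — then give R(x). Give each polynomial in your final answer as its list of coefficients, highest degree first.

R = [-5]

Step 1: lead(−2x⁶ − 11x⁵ − 33x⁴ − 63x³ − 49x² − 22x − 35) ÷ lead(D) = −2x⁶ ÷ 2x = −x⁵. Subtract (−x⁵)·D = −2x⁶ − 5x⁵. Remainder: −6x⁵ − 33x⁴ − 63x³ − 49x² − 22x − 35.
Step 2: lead(−6x⁵ − 33x⁴ − 63x³ − 49x² − 22x − 35) ÷ lead(D) = −6x⁵ ÷ 2x = −3x⁴. Subtract (−3x⁴)·D = −6x⁵ − 15x⁴. Remainder: −18x⁴ − 63x³ − 49x² − 22x − 35.
Step 3: lead(−18x⁴ − 63x³ − 49x² − 22x − 35) ÷ lead(D) = −18x⁴ ÷ 2x = −9x³. Subtract (−9x³)·D = −18x⁴ − 45x³. Remainder: −18x³ − 49x² − 22x − 35.
Step 4: lead(−18x³ − 49x² − 22x − 35) ÷ lead(D) = −18x³ ÷ 2x = −9x². Subtract (−9x²)·D = −18x³ − 45x². Remainder: −4x² − 22x − 35.
Step 5: lead(−4x² − 22x − 35) ÷ lead(D) = −4x² ÷ 2x = −2x. Subtract (−2x)·D = −4x² − 10x. Remainder: −12x − 35.
Step 6: lead(−12x − 35) ÷ lead(D) = −12x ÷ 2x = −6. Subtract (−6)·D = −12x − 30. Remainder: −5.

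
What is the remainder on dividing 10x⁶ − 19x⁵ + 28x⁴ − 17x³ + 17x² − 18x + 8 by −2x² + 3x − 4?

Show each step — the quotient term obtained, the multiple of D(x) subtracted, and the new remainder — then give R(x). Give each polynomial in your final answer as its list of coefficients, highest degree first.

Step 1: lead(10x⁶ − 19x⁵ + 28x⁴ − 17x³ + 17x² − 18x + 8) ÷ lead(D) = 10x⁶ ÷ −2x² = −5x⁴. Subtract (−5x⁴)·D = 10x⁶ − 15x⁵ + 20x⁴. Remainder: −4x⁵ + 8x⁴ − 17x³ + 17x² − 18x + 8.
Step 2: lead(−4x⁵ + 8x⁴ − 17x³ + 17x² − 18x + 8) ÷ lead(D) = −4x⁵ ÷ −2x² = 2x³. Subtract (2x³)·D = −4x⁵ + 6x⁴ − 8x³. Remainder: 2x⁴ − 9x³ + 17x² − 18x + 8.
Step 3: lead(2x⁴ − 9x³ + 17x² − 18x + 8) ÷ lead(D) = 2x⁴ ÷ −2x² = −x². Subtract (−x²)·D = 2x⁴ − 3x³ + 4x². Remainder: −6x³ + 13x² − 18x + 8.
Step 4: lead(−6x³ + 13x² − 18x + 8) ÷ lead(D) = −6x³ ÷ −2x² = 3x. Subtract (3x)·D = −6x³ + 9x² − 12x. Remainder: 4x² − 6x + 8.
Step 5: lead(4x² − 6x + 8) ÷ lead(D) = 4x² ÷ −2x² = −2. Subtract (−2)·D = 4x² − 6x + 8. Remainder: 0.

R = [0]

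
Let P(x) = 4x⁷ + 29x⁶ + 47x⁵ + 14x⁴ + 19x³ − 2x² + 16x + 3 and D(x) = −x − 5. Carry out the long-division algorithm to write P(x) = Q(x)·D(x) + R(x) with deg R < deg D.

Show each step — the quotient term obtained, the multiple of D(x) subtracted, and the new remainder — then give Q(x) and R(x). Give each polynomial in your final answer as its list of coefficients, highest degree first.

Step 1: lead(4x⁷ + 29x⁶ + 47x⁵ + 14x⁴ + 19x³ − 2x² + 16x + 3) ÷ lead(D) = 4x⁷ ÷ −x = −4x⁶. Subtract (−4x⁶)·D = 4x⁷ + 20x⁶. Remainder: 9x⁶ + 47x⁵ + 14x⁴ + 19x³ − 2x² + 16x + 3.
Step 2: lead(9x⁶ + 47x⁵ + 14x⁴ + 19x³ − 2x² + 16x + 3) ÷ lead(D) = 9x⁶ ÷ −x = −9x⁵. Subtract (−9x⁵)·D = 9x⁶ + 45x⁵. Remainder: 2x⁵ + 14x⁴ + 19x³ − 2x² + 16x + 3.
Step 3: lead(2x⁵ + 14x⁴ + 19x³ − 2x² + 16x + 3) ÷ lead(D) = 2x⁵ ÷ −x = −2x⁴. Subtract (−2x⁴)·D = 2x⁵ + 10x⁴. Remainder: 4x⁴ + 19x³ − 2x² + 16x + 3.
Step 4: lead(4x⁴ + 19x³ − 2x² + 16x + 3) ÷ lead(D) = 4x⁴ ÷ −x = −4x³. Subtract (−4x³)·D = 4x⁴ + 20x³. Remainder: −x³ − 2x² + 16x + 3.
Step 5: lead(−x³ − 2x² + 16x + 3) ÷ lead(D) = −x³ ÷ −x = x². Subtract (x²)·D = −x³ − 5x². Remainder: 3x² + 16x + 3.
Step 6: lead(3x² + 16x + 3) ÷ lead(D) = 3x² ÷ −x = −3x. Subtract (−3x)·D = 3x² + 15x. Remainder: x + 3.
Step 7: lead(x + 3) ÷ lead(D) = x ÷ −x = −1. Subtract (−1)·D = x + 5. Remainder: −2.

Q = [-4, -9, -2, -4, 1, -3, -1]; R = [-2]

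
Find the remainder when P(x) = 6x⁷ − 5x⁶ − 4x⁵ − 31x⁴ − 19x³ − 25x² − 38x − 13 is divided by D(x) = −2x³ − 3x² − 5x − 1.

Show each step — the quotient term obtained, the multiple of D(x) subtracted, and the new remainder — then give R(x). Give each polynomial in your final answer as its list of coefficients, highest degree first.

R = [-2, -6]

Step 1: lead(6x⁷ − 5x⁶ − 4x⁵ − 31x⁴ − 19x³ − 25x² − 38x − 13) ÷ lead(D) = 6x⁷ ÷ −2x³ = −3x⁴. Subtract (−3x⁴)·D = 6x⁷ + 9x⁶ + 15x⁵ + 3x⁴. Remainder: −14x⁶ − 19x⁵ − 34x⁴ − 19x³ − 25x² − 38x − 13.
Step 2: lead(−14x⁶ − 19x⁵ − 34x⁴ − 19x³ − 25x² − 38x − 13) ÷ lead(D) = −14x⁶ ÷ −2x³ = 7x³. Subtract (7x³)·D = −14x⁶ − 21x⁵ − 35x⁴ − 7x³. Remainder: 2x⁵ + x⁴ − 12x³ − 25x² − 38x − 13.
Step 3: lead(2x⁵ + x⁴ − 12x³ − 25x² − 38x − 13) ÷ lead(D) = 2x⁵ ÷ −2x³ = −x². Subtract (−x²)·D = 2x⁵ + 3x⁴ + 5x³ + x². Remainder: −2x⁴ − 17x³ − 26x² − 38x − 13.
Step 4: lead(−2x⁴ − 17x³ − 26x² − 38x − 13) ÷ lead(D) = −2x⁴ ÷ −2x³ = x. Subtract (x)·D = −2x⁴ − 3x³ − 5x² − x. Remainder: −14x³ − 21x² − 37x − 13.
Step 5: lead(−14x³ − 21x² − 37x − 13) ÷ lead(D) = −14x³ ÷ −2x³ = 7. Subtract (7)·D = −14x³ − 21x² − 35x − 7. Remainder: −2x − 6.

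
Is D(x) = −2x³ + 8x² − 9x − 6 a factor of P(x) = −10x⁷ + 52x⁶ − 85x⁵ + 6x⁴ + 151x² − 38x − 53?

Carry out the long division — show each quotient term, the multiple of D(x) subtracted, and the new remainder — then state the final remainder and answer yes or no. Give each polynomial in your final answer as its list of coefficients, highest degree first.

Step 1: lead(−10x⁷ + 52x⁶ − 85x⁵ + 6x⁴ + 151x² − 38x − 53) ÷ lead(D) = −10x⁷ ÷ −2x³ = 5x⁴. Subtract (5x⁴)·D = −10x⁷ + 40x⁶ − 45x⁵ − 30x⁴. Remainder: 12x⁶ − 40x⁵ + 36x⁴ + 151x² − 38x − 53.
Step 2: lead(12x⁶ − 40x⁵ + 36x⁴ + 151x² − 38x − 53) ÷ lead(D) = 12x⁶ ÷ −2x³ = −6x³. Subtract (−6x³)·D = 12x⁶ − 48x⁵ + 54x⁴ + 36x³. Remainder: 8x⁵ − 18x⁴ − 36x³ + 151x² − 38x − 53.
Step 3: lead(8x⁵ − 18x⁴ − 36x³ + 151x² − 38x − 53) ÷ lead(D) = 8x⁵ ÷ −2x³ = −4x². Subtract (−4x²)·D = 8x⁵ − 32x⁴ + 36x³ + 24x². Remainder: 14x⁴ − 72x³ + 127x² − 38x − 53.
Step 4: lead(14x⁴ − 72x³ + 127x² − 38x − 53) ÷ lead(D) = 14x⁴ ÷ −2x³ = −7x. Subtract (−7x)·D = 14x⁴ − 56x³ + 63x² + 42x. Remainder: −16x³ + 64x² − 80x − 53.
Step 5: lead(−16x³ + 64x² − 80x − 53) ÷ lead(D) = −16x³ ÷ −2x³ = 8. Subtract (8)·D = −16x³ + 64x² − 72x − 48. Remainder: −8x − 5.

R = [-8, -5], so D(x) is not a factor of P(x). no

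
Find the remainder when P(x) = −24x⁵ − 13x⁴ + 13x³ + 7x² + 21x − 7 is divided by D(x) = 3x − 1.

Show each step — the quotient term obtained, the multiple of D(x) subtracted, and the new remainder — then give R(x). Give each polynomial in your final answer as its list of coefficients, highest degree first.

R = [1]

Step 1: lead(−24x⁵ − 13x⁴ + 13x³ + 7x² + 21x − 7) ÷ lead(D) = −24x⁵ ÷ 3x = −8x⁴. Subtract (−8x⁴)·D = −24x⁵ + 8x⁴. Remainder: −21x⁴ + 13x³ + 7x² + 21x − 7.
Step 2: lead(−21x⁴ + 13x³ + 7x² + 21x − 7) ÷ lead(D) = −21x⁴ ÷ 3x = −7x³. Subtract (−7x³)·D = −21x⁴ + 7x³. Remainder: 6x³ + 7x² + 21x − 7.
Step 3: lead(6x³ + 7x² + 21x − 7) ÷ lead(D) = 6x³ ÷ 3x = 2x². Subtract (2x²)·D = 6x³ − 2x². Remainder: 9x² + 21x − 7.
Step 4: lead(9x² + 21x − 7) ÷ lead(D) = 9x² ÷ 3x = 3x. Subtract (3x)·D = 9x² − 3x. Remainder: 24x − 7.
Step 5: lead(24x − 7) ÷ lead(D) = 24x ÷ 3x = 8. Subtract (8)·D = 24x − 8. Remainder: 1.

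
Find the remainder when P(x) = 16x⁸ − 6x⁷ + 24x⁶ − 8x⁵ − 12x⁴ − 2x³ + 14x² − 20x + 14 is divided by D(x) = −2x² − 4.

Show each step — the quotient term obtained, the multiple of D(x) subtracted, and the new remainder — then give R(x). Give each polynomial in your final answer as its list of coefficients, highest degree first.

R = [2]

Step 1: lead(16x⁸ − 6x⁷ + 24x⁶ − 8x⁵ − 12x⁴ − 2x³ + 14x² − 20x + 14) ÷ lead(D) = 16x⁸ ÷ −2x² = −8x⁶. Subtract (−8x⁶)·D = 16x⁸ + 32x⁶. Remainder: −6x⁷ − 8x⁶ − 8x⁵ − 12x⁴ − 2x³ + 14x² − 20x + 14.
Step 2: lead(−6x⁷ − 8x⁶ − 8x⁵ − 12x⁴ − 2x³ + 14x² − 20x + 14) ÷ lead(D) = −6x⁷ ÷ −2x² = 3x⁵. Subtract (3x⁵)·D = −6x⁷ − 12x⁵. Remainder: −8x⁶ + 4x⁵ − 12x⁴ − 2x³ + 14x² − 20x + 14.
Step 3: lead(−8x⁶ + 4x⁵ − 12x⁴ − 2x³ + 14x² − 20x + 14) ÷ lead(D) = −8x⁶ ÷ −2x² = 4x⁴. Subtract (4x⁴)·D = −8x⁶ − 16x⁴. Remainder: 4x⁵ + 4x⁴ − 2x³ + 14x² − 20x + 14.
Step 4: lead(4x⁵ + 4x⁴ − 2x³ + 14x² − 20x + 14) ÷ lead(D) = 4x⁵ ÷ −2x² = −2x³. Subtract (−2x³)·D = 4x⁵ + 8x³. Remainder: 4x⁴ − 10x³ + 14x² − 20x + 14.
Step 5: lead(4x⁴ − 10x³ + 14x² − 20x + 14) ÷ lead(D) = 4x⁴ ÷ −2x² = −2x². Subtract (−2x²)·D = 4x⁴ + 8x². Remainder: −10x³ + 6x² − 20x + 14.
Step 6: lead(−10x³ + 6x² − 20x + 14) ÷ lead(D) = −10x³ ÷ −2x² = 5x. Subtract (5x)·D = −10x³ − 20x. Remainder: 6x² + 14.
Step 7: lead(6x² + 14) ÷ lead(D) = 6x² ÷ −2x² = −3. Subtract (−3)·D = 6x² + 12. Remainder: 2.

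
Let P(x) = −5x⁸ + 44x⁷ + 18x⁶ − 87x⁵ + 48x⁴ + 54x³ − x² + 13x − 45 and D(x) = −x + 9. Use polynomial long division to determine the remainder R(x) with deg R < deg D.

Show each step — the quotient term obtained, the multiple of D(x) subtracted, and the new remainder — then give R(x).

Step 1: lead(−5x⁸ + 44x⁷ + 18x⁶ − 87x⁵ + 48x⁴ + 54x³ − x² + 13x − 45) ÷ lead(D) = −5x⁸ ÷ −x = 5x⁷. Subtract (5x⁷)·D = −5x⁸ + 45x⁷. Remainder: −x⁷ + 18x⁶ − 87x⁵ + 48x⁴ + 54x³ − x² + 13x − 45.
Step 2: lead(−x⁷ + 18x⁶ − 87x⁵ + 48x⁴ + 54x³ − x² + 13x − 45) ÷ lead(D) = −x⁷ ÷ −x = x⁶. Subtract (x⁶)·D = −x⁷ + 9x⁶. Remainder: 9x⁶ − 87x⁵ + 48x⁴ + 54x³ − x² + 13x − 45.
Step 3: lead(9x⁶ − 87x⁵ + 48x⁴ + 54x³ − x² + 13x − 45) ÷ lead(D) = 9x⁶ ÷ −x = −9x⁵. Subtract (−9x⁵)·D = 9x⁶ − 81x⁵. Remainder: −6x⁵ + 48x⁴ + 54x³ − x² + 13x − 45.
Step 4: lead(−6x⁵ + 48x⁴ + 54x³ − x² + 13x − 45) ÷ lead(D) = −6x⁵ ÷ −x = 6x⁴. Subtract (6x⁴)·D = −6x⁵ + 54x⁴. Remainder: −6x⁴ + 54x³ − x² + 13x − 45.
Step 5: lead(−6x⁴ + 54x³ − x² + 13x − 45) ÷ lead(D) = −6x⁴ ÷ −x = 6x³. Subtract (6x³)·D = −6x⁴ + 54x³. Remainder: −x² + 13x − 45.
Step 6: lead(−x² + 13x − 45) ÷ lead(D) = −x² ÷ −x = x. Subtract (x)·D = −x² + 9x. Remainder: 4x − 45.
Step 7: lead(4x − 45) ÷ lead(D) = 4x ÷ −x = −4. Subtract (−4)·D = 4x − 36. Remainder: −9.

R(x) = −9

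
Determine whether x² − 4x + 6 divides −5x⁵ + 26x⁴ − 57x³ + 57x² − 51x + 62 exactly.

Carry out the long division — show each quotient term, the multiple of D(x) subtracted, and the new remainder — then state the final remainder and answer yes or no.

Step 1: lead(−5x⁵ + 26x⁴ − 57x³ + 57x² − 51x + 62) ÷ lead(D) = −5x⁵ ÷ x² = −5x³. Subtract (−5x³)·D = −5x⁵ + 20x⁴ − 30x³. Remainder: 6x⁴ − 27x³ + 57x² − 51x + 62.
Step 2: lead(6x⁴ − 27x³ + 57x² − 51x + 62) ÷ lead(D) = 6x⁴ ÷ x² = 6x². Subtract (6x²)·D = 6x⁴ − 24x³ + 36x². Remainder: −3x³ + 21x² − 51x + 62.
Step 3: lead(−3x³ + 21x² − 51x + 62) ÷ lead(D) = −3x³ ÷ x² = −3x. Subtract (−3x)·D = −3x³ + 12x² − 18x. Remainder: 9x² − 33x + 62.
Step 4: lead(9x² − 33x + 62) ÷ lead(D) = 9x² ÷ x² = 9. Subtract (9)·D = 9x² − 36x + 54. Remainder: 3x + 8.

R(x) = 3x + 8, so D(x) is not a factor of P(x). no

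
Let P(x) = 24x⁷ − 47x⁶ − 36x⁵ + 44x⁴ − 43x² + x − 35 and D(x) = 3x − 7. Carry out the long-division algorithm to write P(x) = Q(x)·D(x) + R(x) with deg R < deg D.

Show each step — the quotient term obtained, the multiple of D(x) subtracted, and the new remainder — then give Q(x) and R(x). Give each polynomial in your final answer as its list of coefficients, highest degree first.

Step 1: lead(24x⁷ − 47x⁶ − 36x⁵ + 44x⁴ − 43x² + x − 35) ÷ lead(D) = 24x⁷ ÷ 3x = 8x⁶. Subtract (8x⁶)·D = 24x⁷ − 56x⁶. Remainder: 9x⁶ − 36x⁵ + 44x⁴ − 43x² + x − 35.
Step 2: lead(9x⁶ − 36x⁵ + 44x⁴ − 43x² + x − 35) ÷ lead(D) = 9x⁶ ÷ 3x = 3x⁵. Subtract (3x⁵)·D = 9x⁶ − 21x⁵. Remainder: −15x⁵ + 44x⁴ − 43x² + x − 35.
Step 3: lead(−15x⁵ + 44x⁴ − 43x² + x − 35) ÷ lead(D) = −15x⁵ ÷ 3x = −5x⁴. Subtract (−5x⁴)·D = −15x⁵ + 35x⁴. Remainder: 9x⁴ − 43x² + x − 35.
Step 4: lead(9x⁴ − 43x² + x − 35) ÷ lead(D) = 9x⁴ ÷ 3x = 3x³. Subtract (3x³)·D = 9x⁴ − 21x³. Remainder: 21x³ − 43x² + x − 35.
Step 5: lead(21x³ − 43x² + x − 35) ÷ lead(D) = 21x³ ÷ 3x = 7x². Subtract (7x²)·D = 21x³ − 49x². Remainder: 6x² + x − 35.
Step 6: lead(6x² + x − 35) ÷ lead(D) = 6x² ÷ 3x = 2x. Subtract (2x)·D = 6x² − 14x. Remainder: 15x − 35.
Step 7: lead(15x − 35) ÷ lead(D) = 15x ÷ 3x = 5. Subtract (5)·D = 15x − 35. Remainder: 0.

Q = [8, 3, -5, 3, 7, 2, 5]; R = [0]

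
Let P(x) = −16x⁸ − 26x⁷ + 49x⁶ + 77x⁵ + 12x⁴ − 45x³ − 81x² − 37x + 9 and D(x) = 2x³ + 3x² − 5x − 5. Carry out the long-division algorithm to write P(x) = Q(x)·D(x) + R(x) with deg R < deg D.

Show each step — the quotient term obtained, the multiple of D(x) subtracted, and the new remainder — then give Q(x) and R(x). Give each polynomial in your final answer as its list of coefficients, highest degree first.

Q = [-8, -1, 6, 7, 8, -2]; R = [-7, -1]

Step 1: lead(−16x⁸ − 26x⁷ + 49x⁶ + 77x⁵ + 12x⁴ − 45x³ − 81x² − 37x + 9) ÷ lead(D) = −16x⁸ ÷ 2x³ = −8x⁵. Subtract (−8x⁵)·D = −16x⁸ − 24x⁷ + 40x⁶ + 40x⁵. Remainder: −2x⁷ + 9x⁶ + 37x⁵ + 12x⁴ − 45x³ − 81x² − 37x + 9.
Step 2: lead(−2x⁷ + 9x⁶ + 37x⁵ + 12x⁴ − 45x³ − 81x² − 37x + 9) ÷ lead(D) = −2x⁷ ÷ 2x³ = −x⁴. Subtract (−x⁴)·D = −2x⁷ − 3x⁶ + 5x⁵ + 5x⁴. Remainder: 12x⁶ + 32x⁵ + 7x⁴ − 45x³ − 81x² − 37x + 9.
Step 3: lead(12x⁶ + 32x⁵ + 7x⁴ − 45x³ − 81x² − 37x + 9) ÷ lead(D) = 12x⁶ ÷ 2x³ = 6x³. Subtract (6x³)·D = 12x⁶ + 18x⁵ − 30x⁴ − 30x³. Remainder: 14x⁵ + 37x⁴ − 15x³ − 81x² − 37x + 9.
Step 4: lead(14x⁵ + 37x⁴ − 15x³ − 81x² − 37x + 9) ÷ lead(D) = 14x⁵ ÷ 2x³ = 7x². Subtract (7x²)·D = 14x⁵ + 21x⁴ − 35x³ − 35x². Remainder: 16x⁴ + 20x³ − 46x² − 37x + 9.
Step 5: lead(16x⁴ + 20x³ − 46x² − 37x + 9) ÷ lead(D) = 16x⁴ ÷ 2x³ = 8x. Subtract (8x)·D = 16x⁴ + 24x³ − 40x² − 40x. Remainder: −4x³ − 6x² + 3x + 9.
Step 6: lead(−4x³ − 6x² + 3x + 9) ÷ lead(D) = −4x³ ÷ 2x³ = −2. Subtract (−2)·D = −4x³ − 6x² + 10x + 10. Remainder: −7x − 1.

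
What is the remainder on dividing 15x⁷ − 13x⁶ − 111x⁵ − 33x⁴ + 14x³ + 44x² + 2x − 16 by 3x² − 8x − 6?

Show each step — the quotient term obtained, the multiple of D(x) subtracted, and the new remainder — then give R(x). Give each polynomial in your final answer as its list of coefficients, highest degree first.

Step 1: lead(15x⁷ − 13x⁶ − 111x⁵ − 33x⁴ + 14x³ + 44x² + 2x − 16) ÷ lead(D) = 15x⁷ ÷ 3x² = 5x⁵. Subtract (5x⁵)·D = 15x⁷ − 40x⁶ − 30x⁵. Remainder: 27x⁶ − 81x⁵ − 33x⁴ + 14x³ + 44x² + 2x − 16.
Step 2: lead(27x⁶ − 81x⁵ − 33x⁴ + 14x³ + 44x² + 2x − 16) ÷ lead(D) = 27x⁶ ÷ 3x² = 9x⁴. Subtract (9x⁴)·D = 27x⁶ − 72x⁵ − 54x⁴. Remainder: −9x⁵ + 21x⁴ + 14x³ + 44x² + 2x − 16.
Step 3: lead(−9x⁵ + 21x⁴ + 14x³ + 44x² + 2x − 16) ÷ lead(D) = −9x⁵ ÷ 3x² = −3x³. Subtract (−3x³)·D = −9x⁵ + 24x⁴ + 18x³. Remainder: −3x⁴ − 4x³ + 44x² + 2x − 16.
Step 4: lead(−3x⁴ − 4x³ + 44x² + 2x − 16) ÷ lead(D) = −3x⁴ ÷ 3x² = −x². Subtract (−x²)·D = −3x⁴ + 8x³ + 6x². Remainder: −12x³ + 38x² + 2x − 16.
Step 5: lead(−12x³ + 38x² + 2x − 16) ÷ lead(D) = −12x³ ÷ 3x² = −4x. Subtract (−4x)·D = −12x³ + 32x² + 24x. Remainder: 6x² − 22x − 16.
Step 6: lead(6x² − 22x − 16) ÷ lead(D) = 6x² ÷ 3x² = 2. Subtract (2)·D = 6x² − 16x − 12. Remainder: −6x − 4.

R = [-6, -4]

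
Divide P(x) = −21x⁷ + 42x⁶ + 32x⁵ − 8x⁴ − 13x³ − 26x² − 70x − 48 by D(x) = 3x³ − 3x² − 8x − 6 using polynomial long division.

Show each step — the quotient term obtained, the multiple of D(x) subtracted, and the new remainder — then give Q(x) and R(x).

Q(x) = −7x⁴ + 7x³ − x² + x + 8; R(x) = 0

Step 1: lead(−21x⁷ + 42x⁶ + 32x⁵ − 8x⁴ − 13x³ − 26x² − 70x − 48) ÷ lead(D) = −21x⁷ ÷ 3x³ = −7x⁴. Subtract (−7x⁴)·D = −21x⁷ + 21x⁶ + 56x⁵ + 42x⁴. Remainder: 21x⁶ − 24x⁵ − 50x⁴ − 13x³ − 26x² − 70x − 48.
Step 2: lead(21x⁶ − 24x⁵ − 50x⁴ − 13x³ − 26x² − 70x − 48) ÷ lead(D) = 21x⁶ ÷ 3x³ = 7x³. Subtract (7x³)·D = 21x⁶ − 21x⁵ − 56x⁴ − 42x³. Remainder: −3x⁵ + 6x⁴ + 29x³ − 26x² − 70x − 48.
Step 3: lead(−3x⁵ + 6x⁴ + 29x³ − 26x² − 70x − 48) ÷ lead(D) = −3x⁵ ÷ 3x³ = −x². Subtract (−x²)·D = −3x⁵ + 3x⁴ + 8x³ + 6x². Remainder: 3x⁴ + 21x³ − 32x² − 70x − 48.
Step 4: lead(3x⁴ + 21x³ − 32x² − 70x − 48) ÷ lead(D) = 3x⁴ ÷ 3x³ = x. Subtract (x)·D = 3x⁴ − 3x³ − 8x² − 6x. Remainder: 24x³ − 24x² − 64x − 48.
Step 5: lead(24x³ − 24x² − 64x − 48) ÷ lead(D) = 24x³ ÷ 3x³ = 8. Subtract (8)·D = 24x³ − 24x² − 64x − 48. Remainder: 0.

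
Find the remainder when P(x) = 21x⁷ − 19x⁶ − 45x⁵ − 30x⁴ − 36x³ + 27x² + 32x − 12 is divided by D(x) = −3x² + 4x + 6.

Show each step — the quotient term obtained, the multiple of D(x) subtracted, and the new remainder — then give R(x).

R(x) = −6

Step 1: lead(21x⁷ − 19x⁶ − 45x⁵ − 30x⁴ − 36x³ + 27x² + 32x − 12) ÷ lead(D) = 21x⁷ ÷ −3x² = −7x⁵. Subtract (−7x⁵)·D = 21x⁷ − 28x⁶ − 42x⁵. Remainder: 9x⁶ − 3x⁵ − 30x⁴ − 36x³ + 27x² + 32x − 12.
Step 2: lead(9x⁶ − 3x⁵ − 30x⁴ − 36x³ + 27x² + 32x − 12) ÷ lead(D) = 9x⁶ ÷ −3x² = −3x⁴. Subtract (−3x⁴)·D = 9x⁶ − 12x⁵ − 18x⁴. Remainder: 9x⁵ − 12x⁴ − 36x³ + 27x² + 32x − 12.
Step 3: lead(9x⁵ − 12x⁴ − 36x³ + 27x² + 32x − 12) ÷ lead(D) = 9x⁵ ÷ −3x² = −3x³. Subtract (−3x³)·D = 9x⁵ − 12x⁴ − 18x³. Remainder: −18x³ + 27x² + 32x − 12.
Step 4: lead(−18x³ + 27x² + 32x − 12) ÷ lead(D) = −18x³ ÷ −3x² = 6x. Subtract (6x)·D = −18x³ + 24x² + 36x. Remainder: 3x² − 4x − 12.
Step 5: lead(3x² − 4x − 12) ÷ lead(D) = 3x² ÷ −3x² = −1. Subtract (−1)·D = 3x² − 4x − 6. Remainder: −6.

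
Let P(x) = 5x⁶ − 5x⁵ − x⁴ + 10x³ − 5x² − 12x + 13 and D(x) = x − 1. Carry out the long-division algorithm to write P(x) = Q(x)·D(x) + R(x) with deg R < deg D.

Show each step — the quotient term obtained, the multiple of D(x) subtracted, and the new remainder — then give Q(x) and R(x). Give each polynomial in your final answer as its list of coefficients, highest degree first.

Q = [5, 0, -1, 9, 4, -8]; R = [5]

Step 1: lead(5x⁶ − 5x⁵ − x⁴ + 10x³ − 5x² − 12x + 13) ÷ lead(D) = 5x⁶ ÷ x = 5x⁵. Subtract (5x⁵)·D = 5x⁶ − 5x⁵. Remainder: −x⁴ + 10x³ − 5x² − 12x + 13.
Step 2: lead(−x⁴ + 10x³ − 5x² − 12x + 13) ÷ lead(D) = −x⁴ ÷ x = −x³. Subtract (−x³)·D = −x⁴ + x³. Remainder: 9x³ − 5x² − 12x + 13.
Step 3: lead(9x³ − 5x² − 12x + 13) ÷ lead(D) = 9x³ ÷ x = 9x². Subtract (9x²)·D = 9x³ − 9x². Remainder: 4x² − 12x + 13.
Step 4: lead(4x² − 12x + 13) ÷ lead(D) = 4x² ÷ x = 4x. Subtract (4x)·D = 4x² − 4x. Remainder: −8x + 13.
Step 5: lead(−8x + 13) ÷ lead(D) = −8x ÷ x = −8. Subtract (−8)·D = −8x + 8. Remainder: 5.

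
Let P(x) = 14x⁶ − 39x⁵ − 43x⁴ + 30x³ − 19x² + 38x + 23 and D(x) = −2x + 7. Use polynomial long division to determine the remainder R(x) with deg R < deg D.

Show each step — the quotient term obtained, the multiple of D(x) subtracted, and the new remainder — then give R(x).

Step 1: lead(14x⁶ − 39x⁵ − 43x⁴ + 30x³ − 19x² + 38x + 23) ÷ lead(D) = 14x⁶ ÷ −2x = −7x⁵. Subtract (−7x⁵)·D = 14x⁶ − 49x⁵. Remainder: 10x⁵ − 43x⁴ + 30x³ − 19x² + 38x + 23.
Step 2: lead(10x⁵ − 43x⁴ + 30x³ − 19x² + 38x + 23) ÷ lead(D) = 10x⁵ ÷ −2x = −5x⁴. Subtract (−5x⁴)·D = 10x⁵ − 35x⁴. Remainder: −8x⁴ + 30x³ − 19x² + 38x + 23.
Step 3: lead(−8x⁴ + 30x³ − 19x² + 38x + 23) ÷ lead(D) = −8x⁴ ÷ −2x = 4x³. Subtract (4x³)·D = −8x⁴ + 28x³. Remainder: 2x³ − 19x² + 38x + 23.
Step 4: lead(2x³ − 19x² + 38x + 23) ÷ lead(D) = 2x³ ÷ −2x = −x². Subtract (−x²)·D = 2x³ − 7x². Remainder: −12x² + 38x + 23.
Step 5: lead(−12x² + 38x + 23) ÷ lead(D) = −12x² ÷ −2x = 6x. Subtract (6x)·D = −12x² + 42x. Remainder: −4x + 23.
Step 6: lead(−4x + 23) ÷ lead(D) = −4x ÷ −2x = 2. Subtract (2)·D = −4x + 14. Remainder: 9.

R(x) = 9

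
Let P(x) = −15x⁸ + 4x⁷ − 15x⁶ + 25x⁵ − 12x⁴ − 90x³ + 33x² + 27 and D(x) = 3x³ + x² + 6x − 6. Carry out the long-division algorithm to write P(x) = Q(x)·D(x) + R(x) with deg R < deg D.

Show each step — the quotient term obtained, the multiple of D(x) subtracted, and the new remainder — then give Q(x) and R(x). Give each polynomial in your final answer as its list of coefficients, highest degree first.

Step 1: lead(−15x⁸ + 4x⁷ − 15x⁶ + 25x⁵ − 12x⁴ − 90x³ + 33x² + 27) ÷ lead(D) = −15x⁸ ÷ 3x³ = −5x⁵. Subtract (−5x⁵)·D = −15x⁸ − 5x⁷ − 30x⁶ + 30x⁵. Remainder: 9x⁷ + 15x⁶ − 5x⁵ − 12x⁴ − 90x³ + 33x² + 27.
Step 2: lead(9x⁷ + 15x⁶ − 5x⁵ − 12x⁴ − 90x³ + 33x² + 27) ÷ lead(D) = 9x⁷ ÷ 3x³ = 3x⁴. Subtract (3x⁴)·D = 9x⁷ + 3x⁶ + 18x⁵ − 18x⁴. Remainder: 12x⁶ − 23x⁵ + 6x⁴ − 90x³ + 33x² + 27.
Step 3: lead(12x⁶ − 23x⁵ + 6x⁴ − 90x³ + 33x² + 27) ÷ lead(D) = 12x⁶ ÷ 3x³ = 4x³. Subtract (4x³)·D = 12x⁶ + 4x⁵ + 24x⁴ − 24x³. Remainder: −27x⁵ − 18x⁴ − 66x³ + 33x² + 27.
Step 4: lead(−27x⁵ − 18x⁴ − 66x³ + 33x² + 27) ÷ lead(D) = −27x⁵ ÷ 3x³ = −9x². Subtract (−9x²)·D = −27x⁵ − 9x⁴ − 54x³ + 54x². Remainder: −9x⁴ − 12x³ − 21x² + 27.
Step 5: lead(−9x⁴ − 12x³ − 21x² + 27) ÷ lead(D) = −9x⁴ ÷ 3x³ = −3x. Subtract (−3x)·D = −9x⁴ − 3x³ − 18x² + 18x. Remainder: −9x³ − 3x² − 18x + 27.
Step 6: lead(−9x³ − 3x² − 18x + 27) ÷ lead(D) = −9x³ ÷ 3x³ = −3. Subtract (−3)·D = −9x³ − 3x² − 18x + 18. Remainder: 9.

Q = [-5, 3, 4, -9, -3, -3]; R = [9]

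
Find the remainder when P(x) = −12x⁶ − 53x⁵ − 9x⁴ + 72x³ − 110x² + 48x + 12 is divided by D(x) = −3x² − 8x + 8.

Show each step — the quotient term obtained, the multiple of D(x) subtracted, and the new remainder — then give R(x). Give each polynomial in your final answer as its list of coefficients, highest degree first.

Step 1: lead(−12x⁶ − 53x⁵ − 9x⁴ + 72x³ − 110x² + 48x + 12) ÷ lead(D) = −12x⁶ ÷ −3x² = 4x⁴. Subtract (4x⁴)·D = −12x⁶ − 32x⁵ + 32x⁴. Remainder: −21x⁵ − 41x⁴ + 72x³ − 110x² + 48x + 12.
Step 2: lead(−21x⁵ − 41x⁴ + 72x³ − 110x² + 48x + 12) ÷ lead(D) = −21x⁵ ÷ −3x² = 7x³. Subtract (7x³)·D = −21x⁵ − 56x⁴ + 56x³. Remainder: 15x⁴ + 16x³ − 110x² + 48x + 12.
Step 3: lead(15x⁴ + 16x³ − 110x² + 48x + 12) ÷ lead(D) = 15x⁴ ÷ −3x² = −5x². Subtract (−5x²)·D = 15x⁴ + 40x³ − 40x². Remainder: −24x³ − 70x² + 48x + 12.
Step 4: lead(−24x³ − 70x² + 48x + 12) ÷ lead(D) = −24x³ ÷ −3x² = 8x. Subtract (8x)·D = −24x³ − 64x² + 64x. Remainder: −6x² − 16x + 12.
Step 5: lead(−6x² − 16x + 12) ÷ lead(D) = −6x² ÷ −3x² = 2. Subtract (2)·D = −6x² − 16x + 16. Remainder: −4.

R = [-4]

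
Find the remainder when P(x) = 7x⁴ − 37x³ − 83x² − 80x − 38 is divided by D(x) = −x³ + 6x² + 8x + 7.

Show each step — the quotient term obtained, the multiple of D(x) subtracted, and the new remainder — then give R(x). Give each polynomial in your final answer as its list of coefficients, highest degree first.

R = [3, 9, -3]

Step 1: lead(7x⁴ − 37x³ − 83x² − 80x − 38) ÷ lead(D) = 7x⁴ ÷ −x³ = −7x. Subtract (−7x)·D = 7x⁴ − 42x³ − 56x² − 49x. Remainder: 5x³ − 27x² − 31x − 38.
Step 2: lead(5x³ − 27x² − 31x − 38) ÷ lead(D) = 5x³ ÷ −x³ = −5. Subtract (−5)·D = 5x³ − 30x² − 40x − 35. Remainder: 3x² + 9x − 3.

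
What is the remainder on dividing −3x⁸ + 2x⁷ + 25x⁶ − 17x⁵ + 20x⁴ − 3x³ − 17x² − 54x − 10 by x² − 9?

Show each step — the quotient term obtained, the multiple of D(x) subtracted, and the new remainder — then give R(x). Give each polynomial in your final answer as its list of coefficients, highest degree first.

R = [-1]

Step 1: lead(−3x⁸ + 2x⁷ + 25x⁶ − 17x⁵ + 20x⁴ − 3x³ − 17x² − 54x − 10) ÷ lead(D) = −3x⁸ ÷ x² = −3x⁶. Subtract (−3x⁶)·D = −3x⁸ + 27x⁶. Remainder: 2x⁷ − 2x⁶ − 17x⁵ + 20x⁴ − 3x³ − 17x² − 54x − 10.
Step 2: lead(2x⁷ − 2x⁶ − 17x⁵ + 20x⁴ − 3x³ − 17x² − 54x − 10) ÷ lead(D) = 2x⁷ ÷ x² = 2x⁵. Subtract (2x⁵)·D = 2x⁷ − 18x⁵. Remainder: −2x⁶ + x⁵ + 20x⁴ − 3x³ − 17x² − 54x − 10.
Step 3: lead(−2x⁶ + x⁵ + 20x⁴ − 3x³ − 17x² − 54x − 10) ÷ lead(D) = −2x⁶ ÷ x² = −2x⁴. Subtract (−2x⁴)·D = −2x⁶ + 18x⁴. Remainder: x⁵ + 2x⁴ − 3x³ − 17x² − 54x − 10.
Step 4: lead(x⁵ + 2x⁴ − 3x³ − 17x² − 54x − 10) ÷ lead(D) = x⁵ ÷ x² = x³. Subtract (x³)·D = x⁵ − 9x³. Remainder: 2x⁴ + 6x³ − 17x² − 54x − 10.
Step 5: lead(2x⁴ + 6x³ − 17x² − 54x − 10) ÷ lead(D) = 2x⁴ ÷ x² = 2x². Subtract (2x²)·D = 2x⁴ − 18x². Remainder: 6x³ + x² − 54x − 10.
Step 6: lead(6x³ + x² − 54x − 10) ÷ lead(D) = 6x³ ÷ x² = 6x. Subtract (6x)·D = 6x³ − 54x. Remainder: x² − 10.
Step 7: lead(x² − 10) ÷ lead(D) = x² ÷ x² = 1. Subtract (1)·D = x² − 9. Remainder: −1.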